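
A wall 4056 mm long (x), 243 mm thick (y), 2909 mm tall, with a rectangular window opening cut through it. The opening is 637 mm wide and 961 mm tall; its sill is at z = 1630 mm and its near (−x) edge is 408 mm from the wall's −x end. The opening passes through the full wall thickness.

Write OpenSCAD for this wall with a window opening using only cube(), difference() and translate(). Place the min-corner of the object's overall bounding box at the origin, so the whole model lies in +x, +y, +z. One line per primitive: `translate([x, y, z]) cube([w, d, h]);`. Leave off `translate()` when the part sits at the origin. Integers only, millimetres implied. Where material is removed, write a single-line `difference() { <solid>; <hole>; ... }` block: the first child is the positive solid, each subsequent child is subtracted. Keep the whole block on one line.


difference() { cube([4056, 243, 2909]); translate([408, 0, 1630]) cube([637, 243, 961]); }


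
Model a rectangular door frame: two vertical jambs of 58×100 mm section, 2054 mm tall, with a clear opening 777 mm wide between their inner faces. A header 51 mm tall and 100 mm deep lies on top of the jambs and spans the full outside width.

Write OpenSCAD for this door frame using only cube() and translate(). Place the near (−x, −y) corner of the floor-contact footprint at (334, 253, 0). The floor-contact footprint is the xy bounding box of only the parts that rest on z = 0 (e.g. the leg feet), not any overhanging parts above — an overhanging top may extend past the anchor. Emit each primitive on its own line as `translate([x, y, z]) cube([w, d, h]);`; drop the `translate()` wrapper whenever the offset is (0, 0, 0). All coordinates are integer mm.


translate([334, 253, 0]) cube([58, 100, 2054]);
translate([1169, 253, 0]) cube([58, 100, 2054]);
translate([334, 253, 2054]) cube([893, 100, 51]);


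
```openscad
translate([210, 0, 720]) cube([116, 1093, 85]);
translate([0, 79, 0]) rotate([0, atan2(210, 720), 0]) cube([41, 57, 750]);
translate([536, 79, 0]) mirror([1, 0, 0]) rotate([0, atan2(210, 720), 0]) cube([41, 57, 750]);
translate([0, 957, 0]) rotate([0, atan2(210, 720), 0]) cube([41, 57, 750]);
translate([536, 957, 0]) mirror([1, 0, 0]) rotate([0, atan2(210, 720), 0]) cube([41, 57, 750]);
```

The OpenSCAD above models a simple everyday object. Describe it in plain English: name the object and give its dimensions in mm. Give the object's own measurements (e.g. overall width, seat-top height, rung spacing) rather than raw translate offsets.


A sawhorse. A 116×1093×85 mm beam (x, y, z) sits on two A-frame leg pairs. Each pair is two raked legs of 41×57 mm section (57 mm along y) splaying symmetrically in x. Each leg rises 720 mm vertically over 210 mm of horizontal reach and is 750 mm long along its own axis. Every leg's outer bottom edge rests on the floor and its outer top edge meets a bottom edge of the beam — the left legs (tilting toward +x) meet the beam's −x bottom edge, the right legs (their mirror images, tilting toward −x) meet its +x bottom edge — so the leg tops tuck under the beam, the beam's underside is 720 mm above the floor, and the feet are 536 mm apart outside-to-outside with the beam centred between them. The two leg pairs are set in 79 mm from either end of the beam.


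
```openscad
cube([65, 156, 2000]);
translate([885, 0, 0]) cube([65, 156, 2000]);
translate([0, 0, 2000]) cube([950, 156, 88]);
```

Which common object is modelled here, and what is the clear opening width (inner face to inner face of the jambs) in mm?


A door frame. The clear opening width is 820 mm.

Two 2000 mm tall posts with a header on top — a door frame. The left jamb is 65 mm wide at x = 0; the right jamb starts at x = 885. The clear opening is 885 − 65 = 820 mm.


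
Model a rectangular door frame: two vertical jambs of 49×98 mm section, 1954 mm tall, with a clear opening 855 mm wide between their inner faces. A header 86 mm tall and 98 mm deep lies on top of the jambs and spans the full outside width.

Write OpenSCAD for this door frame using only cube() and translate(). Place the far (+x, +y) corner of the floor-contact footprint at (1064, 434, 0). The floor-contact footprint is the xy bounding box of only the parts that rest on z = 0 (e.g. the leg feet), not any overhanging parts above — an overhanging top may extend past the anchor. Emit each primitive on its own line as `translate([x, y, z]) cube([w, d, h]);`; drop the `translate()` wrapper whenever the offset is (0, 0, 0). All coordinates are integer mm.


translate([111, 336, 0]) cube([49, 98, 1954]);
translate([1015, 336, 0]) cube([49, 98, 1954]);
translate([111, 336, 1954]) cube([953, 98, 86]);


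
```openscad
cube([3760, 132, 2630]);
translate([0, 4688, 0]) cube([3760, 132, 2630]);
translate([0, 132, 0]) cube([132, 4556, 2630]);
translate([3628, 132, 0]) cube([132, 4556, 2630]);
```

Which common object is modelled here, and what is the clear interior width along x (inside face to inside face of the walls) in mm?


A house (or room) frame. The interior width is 3496 mm.

Four 2630 mm walls enclosing a rectangle with no floor or roof — a room or house frame. Outside width is 3760 mm and wall thickness is 132 mm, so the interior width is 3760 − 2 × 132 = 3496 mm.


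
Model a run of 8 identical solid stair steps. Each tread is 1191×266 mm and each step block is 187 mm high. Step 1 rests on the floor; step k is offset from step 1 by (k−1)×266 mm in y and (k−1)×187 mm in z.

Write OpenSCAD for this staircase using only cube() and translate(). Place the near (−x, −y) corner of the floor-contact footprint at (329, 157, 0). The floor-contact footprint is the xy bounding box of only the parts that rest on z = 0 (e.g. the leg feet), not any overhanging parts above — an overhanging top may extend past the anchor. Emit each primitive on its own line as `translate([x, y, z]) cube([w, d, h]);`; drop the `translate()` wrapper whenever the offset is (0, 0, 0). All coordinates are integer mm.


translate([329, 157, 0]) cube([1191, 266, 187]);
translate([329, 423, 187]) cube([1191, 266, 187]);
translate([329, 689, 374]) cube([1191, 266, 187]);
translate([329, 955, 561]) cube([1191, 266, 187]);
translate([329, 1221, 748]) cube([1191, 266, 187]);
translate([329, 1487, 935]) cube([1191, 266, 187]);
translate([329, 1753, 1122]) cube([1191, 266, 187]);
translate([329, 2019, 1309]) cube([1191, 266, 187]);


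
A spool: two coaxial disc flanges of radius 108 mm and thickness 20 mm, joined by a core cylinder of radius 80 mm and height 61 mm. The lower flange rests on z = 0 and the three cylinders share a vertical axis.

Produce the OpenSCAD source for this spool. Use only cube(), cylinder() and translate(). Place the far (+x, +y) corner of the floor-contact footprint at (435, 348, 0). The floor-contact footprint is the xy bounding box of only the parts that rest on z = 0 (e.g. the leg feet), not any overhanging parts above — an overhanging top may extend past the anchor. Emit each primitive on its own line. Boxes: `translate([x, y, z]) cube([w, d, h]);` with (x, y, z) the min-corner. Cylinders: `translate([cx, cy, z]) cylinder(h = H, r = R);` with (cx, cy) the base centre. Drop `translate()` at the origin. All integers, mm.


translate([327, 240, 0]) cylinder(h = 20, r = 108);
translate([327, 240, 20]) cylinder(h = 61, r = 80);
translate([327, 240, 81]) cylinder(h = 20, r = 108);


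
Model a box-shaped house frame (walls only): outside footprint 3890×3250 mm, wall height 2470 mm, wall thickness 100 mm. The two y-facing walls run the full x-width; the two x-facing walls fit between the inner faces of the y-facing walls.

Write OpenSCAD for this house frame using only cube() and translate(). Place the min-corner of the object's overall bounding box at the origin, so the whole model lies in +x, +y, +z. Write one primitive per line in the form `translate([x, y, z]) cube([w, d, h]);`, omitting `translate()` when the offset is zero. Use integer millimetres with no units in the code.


cube([3890, 100, 2470]);
translate([0, 3150, 0]) cube([3890, 100, 2470]);
translate([0, 100, 0]) cube([100, 3050, 2470]);
translate([3790, 100, 0]) cube([100, 3050, 2470]);


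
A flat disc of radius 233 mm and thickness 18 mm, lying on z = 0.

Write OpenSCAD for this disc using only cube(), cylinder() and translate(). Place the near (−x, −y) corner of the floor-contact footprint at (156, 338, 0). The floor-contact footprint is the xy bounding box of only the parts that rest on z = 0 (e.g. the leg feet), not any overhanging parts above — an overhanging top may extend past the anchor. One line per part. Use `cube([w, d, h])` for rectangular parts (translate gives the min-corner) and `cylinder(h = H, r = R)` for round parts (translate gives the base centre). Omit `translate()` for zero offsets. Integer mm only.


translate([389, 571, 0]) cylinder(h = 18, r = 233);


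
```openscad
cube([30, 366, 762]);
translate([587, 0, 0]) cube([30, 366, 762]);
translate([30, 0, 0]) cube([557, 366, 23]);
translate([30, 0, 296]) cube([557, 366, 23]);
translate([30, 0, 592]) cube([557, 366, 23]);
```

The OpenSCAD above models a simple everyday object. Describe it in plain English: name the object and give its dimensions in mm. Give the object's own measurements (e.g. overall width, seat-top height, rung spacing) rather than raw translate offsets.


An open bookshelf. Two side panels, each 30 mm thick, 366 mm deep and 762 mm tall, stand 617 mm apart (outside-to-outside). Between them sit 3 shelves, each 23 mm thick and 366 mm deep, spanning the full gap between the sides. The bottom shelf rests on the floor (its underside at z = 0) and the clear gap between one shelf's top and the next shelf's underside is 273 mm.


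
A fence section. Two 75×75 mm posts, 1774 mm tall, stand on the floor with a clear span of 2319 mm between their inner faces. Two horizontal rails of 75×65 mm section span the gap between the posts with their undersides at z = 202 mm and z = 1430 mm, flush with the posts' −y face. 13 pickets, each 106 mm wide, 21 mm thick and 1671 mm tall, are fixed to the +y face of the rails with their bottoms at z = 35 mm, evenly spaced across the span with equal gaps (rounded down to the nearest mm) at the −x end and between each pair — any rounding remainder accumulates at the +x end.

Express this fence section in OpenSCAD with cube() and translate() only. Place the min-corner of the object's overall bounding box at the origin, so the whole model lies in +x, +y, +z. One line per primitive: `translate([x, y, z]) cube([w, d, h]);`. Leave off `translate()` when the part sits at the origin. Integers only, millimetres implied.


cube([75, 75, 1774]);
translate([2394, 0, 0]) cube([75, 75, 1774]);
translate([75, 0, 202]) cube([2319, 75, 65]);
translate([75, 0, 1430]) cube([2319, 75, 65]);
translate([142, 75, 35]) cube([106, 21, 1671]);
translate([315, 75, 35]) cube([106, 21, 1671]);
translate([488, 75, 35]) cube([106, 21, 1671]);
translate([661, 75, 35]) cube([106, 21, 1671]);
translate([834, 75, 35]) cube([106, 21, 1671]);
translate([1007, 75, 35]) cube([106, 21, 1671]);
translate([1180, 75, 35]) cube([106, 21, 1671]);
translate([1353, 75, 35]) cube([106, 21, 1671]);
translate([1526, 75, 35]) cube([106, 21, 1671]);
translate([1699, 75, 35]) cube([106, 21, 1671]);
translate([1872, 75, 35]) cube([106, 21, 1671]);
translate([2045, 75, 35]) cube([106, 21, 1671]);
translate([2218, 75, 35]) cube([106, 21, 1671]);


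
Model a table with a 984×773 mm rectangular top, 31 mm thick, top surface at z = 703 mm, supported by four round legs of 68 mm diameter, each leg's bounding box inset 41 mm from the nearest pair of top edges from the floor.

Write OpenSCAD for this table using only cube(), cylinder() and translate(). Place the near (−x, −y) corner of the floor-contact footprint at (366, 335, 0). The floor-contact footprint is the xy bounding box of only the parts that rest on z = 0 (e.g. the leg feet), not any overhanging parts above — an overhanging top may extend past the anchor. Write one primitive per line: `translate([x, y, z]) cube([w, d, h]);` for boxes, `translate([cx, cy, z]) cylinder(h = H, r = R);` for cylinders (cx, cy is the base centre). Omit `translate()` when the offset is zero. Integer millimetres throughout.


translate([325, 294, 672]) cube([984, 773, 31]);
translate([400, 369, 0]) cylinder(h = 672, r = 34);
translate([1234, 369, 0]) cylinder(h = 672, r = 34);
translate([400, 992, 0]) cylinder(h = 672, r = 34);
translate([1234, 992, 0]) cylinder(h = 672, r = 34);


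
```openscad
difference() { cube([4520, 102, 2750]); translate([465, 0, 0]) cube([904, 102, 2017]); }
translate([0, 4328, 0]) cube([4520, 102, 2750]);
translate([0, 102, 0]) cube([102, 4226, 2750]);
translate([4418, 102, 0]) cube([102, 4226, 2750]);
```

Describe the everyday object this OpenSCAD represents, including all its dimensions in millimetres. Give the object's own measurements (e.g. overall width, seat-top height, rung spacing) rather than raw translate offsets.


A single room: four walls, each 2750 mm tall and 102 mm thick, enclosing an outside footprint 4520×4430 mm (x × y), no floor or roof. The front and back walls (−y and +y sides) run the full x-width; the side walls fit between their inner faces. A door opening 904 mm wide and 2017 mm tall is cut through the front wall from the floor up, its −x edge 465 mm from the wall's −x end.


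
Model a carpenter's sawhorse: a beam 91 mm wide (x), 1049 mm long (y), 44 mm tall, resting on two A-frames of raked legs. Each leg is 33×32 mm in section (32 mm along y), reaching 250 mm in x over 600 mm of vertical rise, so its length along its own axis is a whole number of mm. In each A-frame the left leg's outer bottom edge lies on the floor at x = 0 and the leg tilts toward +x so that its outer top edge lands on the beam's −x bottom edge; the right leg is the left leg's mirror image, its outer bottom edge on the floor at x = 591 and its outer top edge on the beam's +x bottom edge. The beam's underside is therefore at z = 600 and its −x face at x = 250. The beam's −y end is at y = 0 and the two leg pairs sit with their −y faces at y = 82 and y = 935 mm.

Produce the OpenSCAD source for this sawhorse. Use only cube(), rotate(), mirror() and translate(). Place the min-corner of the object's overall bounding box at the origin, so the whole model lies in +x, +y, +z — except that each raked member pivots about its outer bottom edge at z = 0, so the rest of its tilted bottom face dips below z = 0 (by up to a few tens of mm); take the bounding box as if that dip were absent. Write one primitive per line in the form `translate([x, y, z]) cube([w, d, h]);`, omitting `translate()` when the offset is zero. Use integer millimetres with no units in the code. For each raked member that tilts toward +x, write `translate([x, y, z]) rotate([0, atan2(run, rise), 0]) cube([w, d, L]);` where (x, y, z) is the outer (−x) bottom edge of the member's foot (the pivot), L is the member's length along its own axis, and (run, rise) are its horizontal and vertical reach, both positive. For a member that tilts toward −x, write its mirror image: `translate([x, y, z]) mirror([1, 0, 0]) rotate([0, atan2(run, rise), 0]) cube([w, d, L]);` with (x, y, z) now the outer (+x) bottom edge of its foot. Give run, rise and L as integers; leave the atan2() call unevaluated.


translate([250, 0, 600]) cube([91, 1049, 44]);
translate([0, 82, 0]) rotate([0, atan2(250, 600), 0]) cube([33, 32, 650]);
translate([591, 82, 0]) mirror([1, 0, 0]) rotate([0, atan2(250, 600), 0]) cube([33, 32, 650]);
translate([0, 935, 0]) rotate([0, atan2(250, 600), 0]) cube([33, 32, 650]);
translate([591, 935, 0]) mirror([1, 0, 0]) rotate([0, atan2(250, 600), 0]) cube([33, 32, 650]);


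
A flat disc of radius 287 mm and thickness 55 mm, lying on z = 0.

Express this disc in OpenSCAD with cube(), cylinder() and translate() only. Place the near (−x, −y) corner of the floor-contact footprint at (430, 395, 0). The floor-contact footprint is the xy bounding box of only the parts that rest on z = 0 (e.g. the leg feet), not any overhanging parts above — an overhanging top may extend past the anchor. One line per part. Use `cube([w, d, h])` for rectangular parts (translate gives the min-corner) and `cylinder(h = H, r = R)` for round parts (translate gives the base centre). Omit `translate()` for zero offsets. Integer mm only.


translate([717, 682, 0]) cylinder(h = 55, r = 287);


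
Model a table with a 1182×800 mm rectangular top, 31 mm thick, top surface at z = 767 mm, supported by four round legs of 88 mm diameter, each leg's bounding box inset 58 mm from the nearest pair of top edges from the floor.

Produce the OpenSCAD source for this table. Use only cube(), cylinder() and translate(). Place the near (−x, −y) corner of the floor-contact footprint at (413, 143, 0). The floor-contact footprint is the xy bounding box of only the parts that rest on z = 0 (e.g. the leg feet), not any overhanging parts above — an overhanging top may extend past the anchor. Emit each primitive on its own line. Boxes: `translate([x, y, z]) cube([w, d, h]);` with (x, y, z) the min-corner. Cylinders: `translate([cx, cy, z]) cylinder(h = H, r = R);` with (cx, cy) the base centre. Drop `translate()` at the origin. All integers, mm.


translate([355, 85, 736]) cube([1182, 800, 31]);
translate([457, 187, 0]) cylinder(h = 736, r = 44);
translate([1435, 187, 0]) cylinder(h = 736, r = 44);
translate([457, 783, 0]) cylinder(h = 736, r = 44);
translate([1435, 783, 0]) cylinder(h = 736, r = 44);


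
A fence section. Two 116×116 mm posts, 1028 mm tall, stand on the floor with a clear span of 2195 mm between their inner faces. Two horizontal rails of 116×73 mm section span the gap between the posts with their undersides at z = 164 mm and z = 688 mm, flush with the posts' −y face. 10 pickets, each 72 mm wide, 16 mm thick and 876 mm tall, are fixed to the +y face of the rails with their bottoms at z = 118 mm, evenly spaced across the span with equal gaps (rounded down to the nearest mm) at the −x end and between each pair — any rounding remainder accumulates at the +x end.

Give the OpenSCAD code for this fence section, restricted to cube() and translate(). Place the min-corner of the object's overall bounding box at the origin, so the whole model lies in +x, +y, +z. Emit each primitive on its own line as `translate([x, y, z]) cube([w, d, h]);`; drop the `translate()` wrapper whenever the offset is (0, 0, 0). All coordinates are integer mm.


cube([116, 116, 1028]);
translate([2311, 0, 0]) cube([116, 116, 1028]);
translate([116, 0, 164]) cube([2195, 116, 73]);
translate([116, 0, 688]) cube([2195, 116, 73]);
translate([250, 116, 118]) cube([72, 16, 876]);
translate([456, 116, 118]) cube([72, 16, 876]);
translate([662, 116, 118]) cube([72, 16, 876]);
translate([868, 116, 118]) cube([72, 16, 876]);
translate([1074, 116, 118]) cube([72, 16, 876]);
translate([1280, 116, 118]) cube([72, 16, 876]);
translate([1486, 116, 118]) cube([72, 16, 876]);
translate([1692, 116, 118]) cube([72, 16, 876]);
translate([1898, 116, 118]) cube([72, 16, 876]);
translate([2104, 116, 118]) cube([72, 16, 876]);


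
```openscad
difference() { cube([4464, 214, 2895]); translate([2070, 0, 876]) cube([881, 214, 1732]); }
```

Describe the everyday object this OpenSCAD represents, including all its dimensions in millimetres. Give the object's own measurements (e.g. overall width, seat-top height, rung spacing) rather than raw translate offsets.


A wall 4464 mm long (x), 214 mm thick (y), 2895 mm tall, with a rectangular window opening cut through it. The opening is 881 mm wide and 1732 mm tall; its sill is at z = 876 mm and its near (−x) edge is 2070 mm from the wall's −x end. The opening passes through the full wall thickness.


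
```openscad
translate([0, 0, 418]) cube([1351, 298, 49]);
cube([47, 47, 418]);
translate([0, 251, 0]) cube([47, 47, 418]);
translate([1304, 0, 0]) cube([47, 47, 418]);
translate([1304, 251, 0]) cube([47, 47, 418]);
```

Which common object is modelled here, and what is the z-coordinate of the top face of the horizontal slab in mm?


A bench. The seat-top height is 467 mm.

A long slab on four corner posts — a bench. The slab sits at z = 418 with thickness 49, so the top is 418 + 49 = 467 mm.


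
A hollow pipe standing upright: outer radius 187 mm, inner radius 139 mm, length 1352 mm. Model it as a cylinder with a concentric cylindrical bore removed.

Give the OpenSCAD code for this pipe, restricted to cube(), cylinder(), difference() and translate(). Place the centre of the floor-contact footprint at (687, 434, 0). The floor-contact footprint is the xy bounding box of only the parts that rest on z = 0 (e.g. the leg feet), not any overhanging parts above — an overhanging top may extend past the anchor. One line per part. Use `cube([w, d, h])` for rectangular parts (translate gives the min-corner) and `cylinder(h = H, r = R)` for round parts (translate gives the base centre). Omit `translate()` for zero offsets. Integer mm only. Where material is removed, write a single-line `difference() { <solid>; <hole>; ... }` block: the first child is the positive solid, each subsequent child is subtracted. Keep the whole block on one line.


difference() { translate([687, 434, 0]) cylinder(h = 1352, r = 187); translate([687, 434, 0]) cylinder(h = 1352, r = 139); }


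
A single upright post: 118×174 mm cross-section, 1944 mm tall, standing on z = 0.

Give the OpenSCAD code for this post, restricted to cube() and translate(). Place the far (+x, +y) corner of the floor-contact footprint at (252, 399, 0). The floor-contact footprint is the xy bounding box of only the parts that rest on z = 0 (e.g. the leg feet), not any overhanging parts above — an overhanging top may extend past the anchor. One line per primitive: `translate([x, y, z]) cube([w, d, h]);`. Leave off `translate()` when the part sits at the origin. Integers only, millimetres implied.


translate([134, 225, 0]) cube([118, 174, 1944]);


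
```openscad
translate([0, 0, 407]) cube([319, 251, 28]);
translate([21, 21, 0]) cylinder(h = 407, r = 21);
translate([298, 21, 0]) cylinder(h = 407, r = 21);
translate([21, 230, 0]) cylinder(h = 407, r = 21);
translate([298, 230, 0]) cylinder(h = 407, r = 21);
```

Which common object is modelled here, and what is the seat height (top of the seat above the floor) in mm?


A stool. The seat height is 435 mm.

A 319×251×28 slab at z = 407 on four corner cylinders — a stool. The seat top is 407 + 28 = 435 mm.


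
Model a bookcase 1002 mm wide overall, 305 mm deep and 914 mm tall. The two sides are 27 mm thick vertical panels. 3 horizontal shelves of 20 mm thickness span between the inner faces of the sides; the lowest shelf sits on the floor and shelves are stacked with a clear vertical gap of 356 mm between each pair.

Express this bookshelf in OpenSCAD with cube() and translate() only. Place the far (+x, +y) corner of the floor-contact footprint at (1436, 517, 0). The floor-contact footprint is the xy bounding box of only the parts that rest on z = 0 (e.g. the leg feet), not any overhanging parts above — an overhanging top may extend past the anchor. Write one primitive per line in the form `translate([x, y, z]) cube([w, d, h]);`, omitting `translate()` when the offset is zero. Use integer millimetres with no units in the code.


translate([434, 212, 0]) cube([27, 305, 914]);
translate([1409, 212, 0]) cube([27, 305, 914]);
translate([461, 212, 0]) cube([948, 305, 20]);
translate([461, 212, 376]) cube([948, 305, 20]);
translate([461, 212, 752]) cube([948, 305, 20]);


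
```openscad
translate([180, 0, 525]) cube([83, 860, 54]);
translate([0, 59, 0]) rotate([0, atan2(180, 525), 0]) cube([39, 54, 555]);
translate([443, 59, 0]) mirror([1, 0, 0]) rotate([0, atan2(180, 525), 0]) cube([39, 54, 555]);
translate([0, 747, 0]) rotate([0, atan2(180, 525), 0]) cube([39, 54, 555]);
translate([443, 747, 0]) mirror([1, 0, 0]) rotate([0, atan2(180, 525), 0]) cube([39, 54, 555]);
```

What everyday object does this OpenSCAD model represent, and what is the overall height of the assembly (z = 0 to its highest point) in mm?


A sawhorse. The overall height is 579 mm.

A beam across two mirrored pairs of raked legs — a sawhorse. The beam's underside is at z = 525 (matching the legs' vertical rise in atan2(180, 525)) and the beam is 54 mm tall, so its top is at 525 + 54 = 579 mm. The raked legs top out at the beam's underside, so that is the highest point.


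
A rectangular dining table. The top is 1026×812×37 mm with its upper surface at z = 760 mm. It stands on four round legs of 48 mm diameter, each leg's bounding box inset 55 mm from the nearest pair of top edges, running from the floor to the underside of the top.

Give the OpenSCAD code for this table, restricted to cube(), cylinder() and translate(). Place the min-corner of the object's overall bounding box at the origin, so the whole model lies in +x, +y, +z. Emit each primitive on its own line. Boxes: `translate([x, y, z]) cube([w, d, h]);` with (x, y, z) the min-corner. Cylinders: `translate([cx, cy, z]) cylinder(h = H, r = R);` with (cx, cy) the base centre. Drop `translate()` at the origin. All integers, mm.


translate([0, 0, 723]) cube([1026, 812, 37]);
translate([79, 79, 0]) cylinder(h = 723, r = 24);
translate([947, 79, 0]) cylinder(h = 723, r = 24);
translate([79, 733, 0]) cylinder(h = 723, r = 24);
translate([947, 733, 0]) cylinder(h = 723, r = 24);


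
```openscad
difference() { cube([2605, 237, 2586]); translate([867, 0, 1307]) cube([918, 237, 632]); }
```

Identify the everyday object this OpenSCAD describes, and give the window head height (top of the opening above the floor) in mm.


A wall with a window opening. The window head height is 1939 mm.

A wall with a rectangular opening subtracted — a window. Sill at z = 1307, opening 632 mm tall, so the head is at 1307 + 632 = 1939 mm.


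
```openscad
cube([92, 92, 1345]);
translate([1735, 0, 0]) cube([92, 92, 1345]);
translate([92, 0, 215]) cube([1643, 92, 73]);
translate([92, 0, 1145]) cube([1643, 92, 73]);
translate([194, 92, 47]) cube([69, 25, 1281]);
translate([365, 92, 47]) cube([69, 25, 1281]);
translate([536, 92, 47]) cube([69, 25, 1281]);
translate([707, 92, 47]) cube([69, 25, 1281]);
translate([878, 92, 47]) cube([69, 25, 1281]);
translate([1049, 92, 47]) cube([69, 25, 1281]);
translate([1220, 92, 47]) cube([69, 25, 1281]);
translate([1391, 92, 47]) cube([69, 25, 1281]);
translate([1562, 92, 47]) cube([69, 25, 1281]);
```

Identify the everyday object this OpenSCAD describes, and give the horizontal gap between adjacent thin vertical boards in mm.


A fence section. The picket gap is 102 mm.

Two posts, two rails, 9 pickets — a fence section. Span 1643 mm holds 9 pickets of 69 mm with 10 equal gaps: ⌊(1643 − 9·69) / 10⌋ = 102 mm.


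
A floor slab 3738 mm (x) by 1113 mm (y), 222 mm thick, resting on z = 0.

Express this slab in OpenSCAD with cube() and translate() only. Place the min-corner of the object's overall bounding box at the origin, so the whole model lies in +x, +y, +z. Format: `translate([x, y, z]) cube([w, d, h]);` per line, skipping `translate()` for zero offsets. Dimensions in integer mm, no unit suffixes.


cube([3738, 1113, 222]);


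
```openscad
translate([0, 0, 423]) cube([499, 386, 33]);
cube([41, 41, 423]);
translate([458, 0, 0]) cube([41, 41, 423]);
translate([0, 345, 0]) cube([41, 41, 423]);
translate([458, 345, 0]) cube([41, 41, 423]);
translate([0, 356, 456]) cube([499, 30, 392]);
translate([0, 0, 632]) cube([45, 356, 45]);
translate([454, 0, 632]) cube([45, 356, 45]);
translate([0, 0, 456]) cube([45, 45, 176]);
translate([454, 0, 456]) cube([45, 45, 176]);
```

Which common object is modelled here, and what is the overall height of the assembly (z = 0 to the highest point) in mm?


A chair. The overall height is 848 mm.

A slab on four corner posts with a tall panel at the back — a chair. The seat slab sits at z = 423 with thickness 33, and the 392 mm backrest starts at the seat top, so the overall height is 423 + 33 + 392 = 848 mm.


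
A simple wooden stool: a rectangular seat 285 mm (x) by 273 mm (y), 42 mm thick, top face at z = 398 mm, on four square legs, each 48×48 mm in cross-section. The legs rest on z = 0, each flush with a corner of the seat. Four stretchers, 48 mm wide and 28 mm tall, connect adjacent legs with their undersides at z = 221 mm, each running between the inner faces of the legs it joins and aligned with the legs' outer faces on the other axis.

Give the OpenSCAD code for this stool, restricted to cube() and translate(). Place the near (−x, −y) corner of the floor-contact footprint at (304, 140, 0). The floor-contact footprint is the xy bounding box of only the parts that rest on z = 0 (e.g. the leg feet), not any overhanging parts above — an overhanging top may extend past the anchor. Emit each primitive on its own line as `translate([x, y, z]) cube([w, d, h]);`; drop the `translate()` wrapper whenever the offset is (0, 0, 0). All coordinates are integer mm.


translate([304, 140, 356]) cube([285, 273, 42]);
translate([304, 140, 0]) cube([48, 48, 356]);
translate([541, 140, 0]) cube([48, 48, 356]);
translate([304, 365, 0]) cube([48, 48, 356]);
translate([541, 365, 0]) cube([48, 48, 356]);
translate([352, 140, 221]) cube([189, 48, 28]);
translate([352, 365, 221]) cube([189, 48, 28]);
translate([304, 188, 221]) cube([48, 177, 28]);
translate([541, 188, 221]) cube([48, 177, 28]);


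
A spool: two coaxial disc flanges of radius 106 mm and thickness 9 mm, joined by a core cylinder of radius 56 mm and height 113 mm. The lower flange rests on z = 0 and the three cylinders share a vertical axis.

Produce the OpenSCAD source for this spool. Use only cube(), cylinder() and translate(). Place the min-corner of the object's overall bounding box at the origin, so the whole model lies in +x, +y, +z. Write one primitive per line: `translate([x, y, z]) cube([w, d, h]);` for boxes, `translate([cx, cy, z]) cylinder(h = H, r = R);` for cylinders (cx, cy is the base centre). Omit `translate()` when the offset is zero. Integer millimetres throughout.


translate([106, 106, 0]) cylinder(h = 9, r = 106);
translate([106, 106, 9]) cylinder(h = 113, r = 56);
translate([106, 106, 122]) cylinder(h = 9, r = 106);


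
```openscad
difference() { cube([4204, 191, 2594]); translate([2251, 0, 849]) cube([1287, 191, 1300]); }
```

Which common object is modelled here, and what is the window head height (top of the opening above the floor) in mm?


A wall with a window opening. The window head height is 2149 mm.

A wall with a rectangular opening subtracted — a window. Sill at z = 849, opening 1300 mm tall, so the head is at 849 + 1300 = 2149 mm.


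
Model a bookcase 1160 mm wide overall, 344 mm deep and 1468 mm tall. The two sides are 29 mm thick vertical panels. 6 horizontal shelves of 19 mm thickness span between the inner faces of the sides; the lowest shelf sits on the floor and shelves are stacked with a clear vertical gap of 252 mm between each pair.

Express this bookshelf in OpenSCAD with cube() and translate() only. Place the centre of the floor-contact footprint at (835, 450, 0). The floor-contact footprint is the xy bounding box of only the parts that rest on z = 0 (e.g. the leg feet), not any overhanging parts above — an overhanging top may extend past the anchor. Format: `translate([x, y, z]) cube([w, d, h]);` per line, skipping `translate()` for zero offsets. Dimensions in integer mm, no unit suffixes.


translate([255, 278, 0]) cube([29, 344, 1468]);
translate([1386, 278, 0]) cube([29, 344, 1468]);
translate([284, 278, 0]) cube([1102, 344, 19]);
translate([284, 278, 271]) cube([1102, 344, 19]);
translate([284, 278, 542]) cube([1102, 344, 19]);
translate([284, 278, 813]) cube([1102, 344, 19]);
translate([284, 278, 1084]) cube([1102, 344, 19]);
translate([284, 278, 1355]) cube([1102, 344, 19]);


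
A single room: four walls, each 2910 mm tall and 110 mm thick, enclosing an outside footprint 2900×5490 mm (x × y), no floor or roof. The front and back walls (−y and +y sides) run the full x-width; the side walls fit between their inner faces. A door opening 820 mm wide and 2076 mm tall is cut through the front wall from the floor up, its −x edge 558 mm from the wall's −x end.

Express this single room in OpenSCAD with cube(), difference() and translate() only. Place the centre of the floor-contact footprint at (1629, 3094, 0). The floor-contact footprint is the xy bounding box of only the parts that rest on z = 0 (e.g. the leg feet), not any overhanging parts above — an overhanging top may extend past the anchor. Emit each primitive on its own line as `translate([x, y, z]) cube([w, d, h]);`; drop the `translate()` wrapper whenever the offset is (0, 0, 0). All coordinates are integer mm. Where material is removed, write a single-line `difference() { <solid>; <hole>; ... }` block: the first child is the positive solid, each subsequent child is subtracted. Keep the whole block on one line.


difference() { translate([179, 349, 0]) cube([2900, 110, 2910]); translate([737, 349, 0]) cube([820, 110, 2076]); }
translate([179, 5729, 0]) cube([2900, 110, 2910]);
translate([179, 459, 0]) cube([110, 5270, 2910]);
translate([2969, 459, 0]) cube([110, 5270, 2910]);


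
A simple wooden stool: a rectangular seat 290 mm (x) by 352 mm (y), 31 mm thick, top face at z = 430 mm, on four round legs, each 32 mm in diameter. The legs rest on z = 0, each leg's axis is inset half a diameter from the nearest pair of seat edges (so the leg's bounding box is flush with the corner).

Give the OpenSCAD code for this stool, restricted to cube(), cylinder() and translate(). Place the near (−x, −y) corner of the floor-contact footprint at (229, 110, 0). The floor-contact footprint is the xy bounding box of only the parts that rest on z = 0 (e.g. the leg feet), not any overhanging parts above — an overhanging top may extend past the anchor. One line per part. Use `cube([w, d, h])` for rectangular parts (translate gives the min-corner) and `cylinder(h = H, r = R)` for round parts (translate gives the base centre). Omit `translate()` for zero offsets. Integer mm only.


// leg_h = 430 - 31 = 399
translate([229, 110, 399]) cube([290, 352, 31]);
translate([245, 126, 0]) cylinder(h = 399, r = 16);
translate([503, 126, 0]) cylinder(h = 399, r = 16);
translate([245, 446, 0]) cylinder(h = 399, r = 16);
translate([503, 446, 0]) cylinder(h = 399, r = 16);


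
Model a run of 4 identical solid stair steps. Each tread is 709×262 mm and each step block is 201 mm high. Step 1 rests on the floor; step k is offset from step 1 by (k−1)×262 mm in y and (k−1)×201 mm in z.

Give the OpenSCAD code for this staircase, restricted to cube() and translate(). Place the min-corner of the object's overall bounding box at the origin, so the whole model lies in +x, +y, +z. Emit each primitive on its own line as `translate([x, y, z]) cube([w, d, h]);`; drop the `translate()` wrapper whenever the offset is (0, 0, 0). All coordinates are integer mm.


cube([709, 262, 201]);
translate([0, 262, 201]) cube([709, 262, 201]);
translate([0, 524, 402]) cube([709, 262, 201]);
translate([0, 786, 603]) cube([709, 262, 201]);


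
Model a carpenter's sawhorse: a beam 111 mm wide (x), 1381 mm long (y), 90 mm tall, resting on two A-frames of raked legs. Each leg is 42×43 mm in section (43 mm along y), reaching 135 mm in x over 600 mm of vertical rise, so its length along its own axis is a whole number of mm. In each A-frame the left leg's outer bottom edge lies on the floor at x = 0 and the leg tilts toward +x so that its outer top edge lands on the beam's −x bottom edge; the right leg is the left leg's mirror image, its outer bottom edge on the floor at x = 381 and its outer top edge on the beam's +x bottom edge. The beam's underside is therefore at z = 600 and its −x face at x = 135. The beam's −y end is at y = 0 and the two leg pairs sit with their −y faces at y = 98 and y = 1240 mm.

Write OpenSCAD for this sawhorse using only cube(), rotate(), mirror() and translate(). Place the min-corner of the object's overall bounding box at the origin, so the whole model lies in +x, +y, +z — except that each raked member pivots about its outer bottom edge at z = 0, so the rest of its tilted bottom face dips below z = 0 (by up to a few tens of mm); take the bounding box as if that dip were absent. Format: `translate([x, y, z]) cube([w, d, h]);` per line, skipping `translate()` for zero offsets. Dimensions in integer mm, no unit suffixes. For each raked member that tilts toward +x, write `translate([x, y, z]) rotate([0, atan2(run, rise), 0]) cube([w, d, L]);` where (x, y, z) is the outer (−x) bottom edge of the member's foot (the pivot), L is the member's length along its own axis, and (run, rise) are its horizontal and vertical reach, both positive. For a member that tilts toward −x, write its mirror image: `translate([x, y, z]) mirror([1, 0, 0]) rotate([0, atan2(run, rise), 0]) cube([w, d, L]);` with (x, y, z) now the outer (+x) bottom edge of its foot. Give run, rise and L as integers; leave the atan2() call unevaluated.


translate([135, 0, 600]) cube([111, 1381, 90]);
translate([0, 98, 0]) rotate([0, atan2(135, 600), 0]) cube([42, 43, 615]);
translate([381, 98, 0]) mirror([1, 0, 0]) rotate([0, atan2(135, 600), 0]) cube([42, 43, 615]);
translate([0, 1240, 0]) rotate([0, atan2(135, 600), 0]) cube([42, 43, 615]);
translate([381, 1240, 0]) mirror([1, 0, 0]) rotate([0, atan2(135, 600), 0]) cube([42, 43, 615]);


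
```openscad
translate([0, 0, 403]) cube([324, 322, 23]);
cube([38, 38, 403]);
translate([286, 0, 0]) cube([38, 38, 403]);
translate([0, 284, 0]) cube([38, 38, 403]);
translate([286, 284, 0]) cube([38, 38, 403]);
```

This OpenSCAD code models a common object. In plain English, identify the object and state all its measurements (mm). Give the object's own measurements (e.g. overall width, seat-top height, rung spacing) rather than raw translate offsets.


A simple wooden stool: a rectangular seat 324 mm (x) by 322 mm (y), 23 mm thick, top face at z = 426 mm, on four square legs, each 38×38 mm in cross-section. The legs rest on z = 0, each flush with a corner of the seat.


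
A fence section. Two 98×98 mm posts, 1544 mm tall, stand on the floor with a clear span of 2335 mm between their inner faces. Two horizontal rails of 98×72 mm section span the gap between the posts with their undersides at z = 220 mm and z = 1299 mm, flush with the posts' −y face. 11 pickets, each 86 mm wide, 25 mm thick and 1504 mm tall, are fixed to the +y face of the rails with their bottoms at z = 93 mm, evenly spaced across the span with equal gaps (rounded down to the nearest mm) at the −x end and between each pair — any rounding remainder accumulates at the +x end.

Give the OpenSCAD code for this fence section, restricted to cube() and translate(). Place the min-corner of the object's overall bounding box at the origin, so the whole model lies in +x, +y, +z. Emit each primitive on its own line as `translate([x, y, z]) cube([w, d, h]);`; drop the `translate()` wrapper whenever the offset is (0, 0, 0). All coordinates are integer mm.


cube([98, 98, 1544]);
translate([2433, 0, 0]) cube([98, 98, 1544]);
translate([98, 0, 220]) cube([2335, 98, 72]);
translate([98, 0, 1299]) cube([2335, 98, 72]);
translate([213, 98, 93]) cube([86, 25, 1504]);
translate([414, 98, 93]) cube([86, 25, 1504]);
translate([615, 98, 93]) cube([86, 25, 1504]);
translate([816, 98, 93]) cube([86, 25, 1504]);
translate([1017, 98, 93]) cube([86, 25, 1504]);
translate([1218, 98, 93]) cube([86, 25, 1504]);
translate([1419, 98, 93]) cube([86, 25, 1504]);
translate([1620, 98, 93]) cube([86, 25, 1504]);
translate([1821, 98, 93]) cube([86, 25, 1504]);
translate([2022, 98, 93]) cube([86, 25, 1504]);
translate([2223, 98, 93]) cube([86, 25, 1504]);


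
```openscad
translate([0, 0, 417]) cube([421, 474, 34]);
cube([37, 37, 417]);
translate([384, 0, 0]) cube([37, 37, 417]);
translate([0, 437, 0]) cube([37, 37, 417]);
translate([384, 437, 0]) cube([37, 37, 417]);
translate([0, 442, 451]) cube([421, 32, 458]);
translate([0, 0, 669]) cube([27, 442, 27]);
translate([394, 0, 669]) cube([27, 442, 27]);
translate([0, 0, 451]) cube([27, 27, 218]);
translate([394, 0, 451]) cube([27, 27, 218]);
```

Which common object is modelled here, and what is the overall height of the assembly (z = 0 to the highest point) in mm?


A chair. The overall height is 909 mm.

A slab on four corner posts with a tall panel at the back — a chair. The seat slab sits at z = 417 with thickness 34, and the 458 mm backrest starts at the seat top, so the overall height is 417 + 34 + 458 = 909 mm.
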